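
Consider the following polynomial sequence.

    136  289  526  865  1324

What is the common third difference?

Δ: 153, 237, 339, 459
Δ²: 84, 102, 120
Δ³: 18, 18

18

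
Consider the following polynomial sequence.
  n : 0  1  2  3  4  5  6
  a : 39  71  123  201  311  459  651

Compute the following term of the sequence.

First differences: 32 , 52 , 78 , 110 , 148 , 192
Second differences: 20 , 26 , 32 , 38 , 44
Third differences: 6 , 6 , 6 , 6
Constant third difference = 6, so extend:
44 + 6 = 50;  192 + 50 = 242;  651 + 242 = 893

893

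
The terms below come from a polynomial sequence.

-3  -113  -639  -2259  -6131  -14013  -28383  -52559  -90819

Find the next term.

-148521

Δ: -110, -526, -1620, -3872, -7882, -14370, -24176, -38260
Δ²: -416, -1094, -2252, -4010, -6488, -9806, -14084
Δ³: -678, -1158, -1758, -2478, -3318, -4278
Δ⁴: -480, -600, -720, -840, -960
Δ⁵: -120, -120, -120, -120
Fifth differences constant at -120.
-960 − 120 = -1080;  -4278 − 1080 = -5358;  -14084 − 5358 = -19442;  -38260 − 19442 = -57702;  -90819 − 57702 = -148521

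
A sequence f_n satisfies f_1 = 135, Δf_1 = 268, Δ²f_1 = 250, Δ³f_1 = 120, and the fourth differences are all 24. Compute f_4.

Build the table forward from the leading diagonal:
D4: 24  24  24  24
D3: 120  144  168  192
D2: 250  370  514  682
D1: 268  518  888  1402
f: 135  403  921  1809

1809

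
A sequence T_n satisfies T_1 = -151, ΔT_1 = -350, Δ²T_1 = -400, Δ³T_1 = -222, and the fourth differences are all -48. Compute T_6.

-8361

Build the table forward from the leading diagonal:
Fourth differences: -48  -48  -48  -48  -48  -48
Third differences: -222  -270  -318  -366  -414  -462
Second differences: -400  -622  -892  -1210  -1576  -1990
First differences: -350  -750  -1372  -2264  -3474  -5050
T: -151  -501  -1251  -2623  -4887  -8361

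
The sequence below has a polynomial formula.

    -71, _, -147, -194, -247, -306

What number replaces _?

-106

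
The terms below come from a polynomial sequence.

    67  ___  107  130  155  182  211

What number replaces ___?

Using the last 5 terms:
23, 25, 27, 29
2, 2, 2
Constant second difference = 2.
Extend backward: 23 − 2 = 21;  107 − 21 = 86

86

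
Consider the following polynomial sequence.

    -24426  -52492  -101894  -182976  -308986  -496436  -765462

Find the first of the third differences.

-10344

First differences: -28066, -49402, -81082, -126010, -187450, -269026
Second differences: -21336, -31680, -44928, -61440, -81576
Third differences: -10344, -13248, -16512, -20136
Fourth differences: -2904, -3264, -3624
Fifth differences: -360, -360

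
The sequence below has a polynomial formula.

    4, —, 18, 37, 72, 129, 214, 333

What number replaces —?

9

Using the last 6 terms:
First differences: 19, 35, 57, 85, 119
Second differences: 16, 22, 28, 34
Third differences: 6, 6, 6
Constant third difference = 6.
Extend backward: 16 − 6 = 10;  19 − 10 = 9;  18 − 9 = 9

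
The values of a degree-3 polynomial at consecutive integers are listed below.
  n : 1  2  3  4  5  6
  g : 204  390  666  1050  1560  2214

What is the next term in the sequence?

186  276  384  510  654
90  108  126  144
18  18  18
Third differences constant at 18.
144 + 18 = 162;  654 + 162 = 816;  2214 + 816 = 3030

3030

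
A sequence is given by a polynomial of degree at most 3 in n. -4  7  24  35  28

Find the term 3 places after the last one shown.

Δ: 11 , 17 , 11 , -7
Δ²: 6 , -6 , -18
Δ³: -12 , -12
Third differences constant at -12.
-18 − 12 = -30;  -7 − 30 = -37;  28 − 37 = -9
-30 − 12 = -42;  -37 − 42 = -79;  -9 − 79 = -88
-42 − 12 = -54;  -79 − 54 = -133;  -88 − 133 = -221

-221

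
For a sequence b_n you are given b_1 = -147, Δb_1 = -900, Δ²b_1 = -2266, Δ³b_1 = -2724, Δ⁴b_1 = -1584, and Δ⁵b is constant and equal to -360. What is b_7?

-119937

Build the table forward from the leading diagonal:
D5: -360  -360  -360  -360  -360  -360  -360
D4: -1584  -1944  -2304  -2664  -3024  -3384  -3744
D3: -2724  -4308  -6252  -8556  -11220  -14244  -17628
D2: -2266  -4990  -9298  -15550  -24106  -35326  -49570
D1: -900  -3166  -8156  -17454  -33004  -57110  -92436
b: -147  -1047  -4213  -12369  -29823  -62827  -119937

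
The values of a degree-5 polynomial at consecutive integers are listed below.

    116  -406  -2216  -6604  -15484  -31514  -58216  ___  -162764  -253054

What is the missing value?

Using the first 7 terms:
D1: -522  -1810  -4388  -8880  -16030  -26702
D2: -1288  -2578  -4492  -7150  -10672
D3: -1290  -1914  -2658  -3522
D4: -624  -744  -864
D5: -120  -120
Constant fifth difference = -120.
Extend forward: -864 − 120 = -984;  -3522 − 984 = -4506;  -10672 − 4506 = -15178;  -26702 − 15178 = -41880;  -58216 − 41880 = -100096

-100096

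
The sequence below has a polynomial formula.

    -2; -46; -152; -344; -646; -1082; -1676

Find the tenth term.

-4646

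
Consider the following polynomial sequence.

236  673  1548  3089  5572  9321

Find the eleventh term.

61756

First differences: 437, 875, 1541, 2483, 3749
Second differences: 438, 666, 942, 1266
Third differences: 228, 276, 324
Fourth differences: 48, 48
The fourth differences are constant (48).
324 + 48 = 372;  1266 + 372 = 1638;  3749 + 1638 = 5387;  9321 + 5387 = 14708
372 + 48 = 420;  1638 + 420 = 2058;  5387 + 2058 = 7445;  14708 + 7445 = 22153
420 + 48 = 468;  2058 + 468 = 2526;  7445 + 2526 = 9971;  22153 + 9971 = 32124
468 + 48 = 516;  2526 + 516 = 3042;  9971 + 3042 = 13013;  32124 + 13013 = 45137
516 + 48 = 564;  3042 + 564 = 3606;  13013 + 3606 = 16619;  45137 + 16619 = 61756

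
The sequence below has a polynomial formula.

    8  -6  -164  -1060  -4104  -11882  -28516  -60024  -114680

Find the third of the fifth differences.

-360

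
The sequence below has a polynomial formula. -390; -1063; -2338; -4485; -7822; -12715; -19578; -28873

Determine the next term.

-41110

First differences: -673 , -1275 , -2147 , -3337 , -4893 , -6863 , -9295
Second differences: -602 , -872 , -1190 , -1556 , -1970 , -2432
Third differences: -270 , -318 , -366 , -414 , -462
Fourth differences: -48 , -48 , -48 , -48
The fourth differences are constant (-48).
-462 − 48 = -510;  -2432 − 510 = -2942;  -9295 − 2942 = -12237;  -28873 − 12237 = -41110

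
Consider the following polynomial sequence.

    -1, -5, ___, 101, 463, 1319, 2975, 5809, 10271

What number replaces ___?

Using the last 6 terms:
D1: 362, 856, 1656, 2834, 4462
D2: 494, 800, 1178, 1628
D3: 306, 378, 450
D4: 72, 72
Constant fourth difference = 72.
Extend backward: 306 − 72 = 234;  494 − 234 = 260;  362 − 260 = 102;  101 − 102 = -1

-1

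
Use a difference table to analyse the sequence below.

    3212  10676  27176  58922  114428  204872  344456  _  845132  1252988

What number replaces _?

Using the first 7 terms:
D1: 7464  16500  31746  55506  90444  139584
D2: 9036  15246  23760  34938  49140
D3: 6210  8514  11178  14202
D4: 2304  2664  3024
D5: 360  360
Constant fifth difference = 360.
Extend forward: 3024 + 360 = 3384;  14202 + 3384 = 17586;  49140 + 17586 = 66726;  139584 + 66726 = 206310;  344456 + 206310 = 550766

550766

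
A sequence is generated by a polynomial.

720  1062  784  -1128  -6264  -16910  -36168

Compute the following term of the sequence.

342, -278, -1912, -5136, -10646, -19258
-620, -1634, -3224, -5510, -8612
-1014, -1590, -2286, -3102
-576, -696, -816
-120, -120
Constant fifth difference = -120, so extend:
-816 − 120 = -936;  -3102 − 936 = -4038;  -8612 − 4038 = -12650;  -19258 − 12650 = -31908;  -36168 − 31908 = -68076

-68076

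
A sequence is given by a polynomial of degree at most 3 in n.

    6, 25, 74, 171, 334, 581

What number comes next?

Δ: 19, 49, 97, 163, 247
Δ²: 30, 48, 66, 84
Δ³: 18, 18, 18
The third differences are constant (18).
84 + 18 = 102;  247 + 102 = 349;  581 + 349 = 930

930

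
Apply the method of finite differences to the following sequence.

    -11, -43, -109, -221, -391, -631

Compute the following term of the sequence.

D1: -32, -66, -112, -170, -240
D2: -34, -46, -58, -70
D3: -12, -12, -12
Constant third difference = -12, so extend:
-70 − 12 = -82;  -240 − 82 = -322;  -631 − 322 = -953

-953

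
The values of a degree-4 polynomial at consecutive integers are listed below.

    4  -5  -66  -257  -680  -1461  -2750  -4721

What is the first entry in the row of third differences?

Δ: -9, -61, -191, -423, -781, -1289, -1971
Δ²: -52, -130, -232, -358, -508, -682
Δ³: -78, -102, -126, -150, -174
Δ⁴: -24, -24, -24, -24

-78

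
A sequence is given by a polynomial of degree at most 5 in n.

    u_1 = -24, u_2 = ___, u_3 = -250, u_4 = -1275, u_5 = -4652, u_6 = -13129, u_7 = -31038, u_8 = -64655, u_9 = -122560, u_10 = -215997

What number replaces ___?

-53

Using the last 8 terms:
D1: -1025, -3377, -8477, -17909, -33617, -57905, -93437
D2: -2352, -5100, -9432, -15708, -24288, -35532
D3: -2748, -4332, -6276, -8580, -11244
D4: -1584, -1944, -2304, -2664
D5: -360, -360, -360
Constant fifth difference = -360.
Extend backward: -1584 + 360 = -1224;  -2748 + 1224 = -1524;  -2352 + 1524 = -828;  -1025 + 828 = -197;  -250 + 197 = -53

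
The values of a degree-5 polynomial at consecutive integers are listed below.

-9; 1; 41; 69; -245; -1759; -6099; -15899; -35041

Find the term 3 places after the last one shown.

Δ: 10, 40, 28, -314, -1514, -4340, -9800, -19142
Δ²: 30, -12, -342, -1200, -2826, -5460, -9342
Δ³: -42, -330, -858, -1626, -2634, -3882
Δ⁴: -288, -528, -768, -1008, -1248
Δ⁵: -240, -240, -240, -240
Fifth differences constant at -240.
-1248 − 240 = -1488;  -3882 − 1488 = -5370;  -9342 − 5370 = -14712;  -19142 − 14712 = -33854;  -35041 − 33854 = -68895
-1488 − 240 = -1728;  -5370 − 1728 = -7098;  -14712 − 7098 = -21810;  -33854 − 21810 = -55664;  -68895 − 55664 = -124559
-1728 − 240 = -1968;  -7098 − 1968 = -9066;  -21810 − 9066 = -30876;  -55664 − 30876 = -86540;  -124559 − 86540 = -211099

-211099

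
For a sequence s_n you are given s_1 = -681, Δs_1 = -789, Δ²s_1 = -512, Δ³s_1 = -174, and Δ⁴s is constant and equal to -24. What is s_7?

Build the table forward from the leading diagonal:
D4: -24  -24  -24  -24  -24  -24  -24
D3: -174  -198  -222  -246  -270  -294  -318
D2: -512  -686  -884  -1106  -1352  -1622  -1916
D1: -789  -1301  -1987  -2871  -3977  -5329  -6951
s: -681  -1470  -2771  -4758  -7629  -11606  -16935

-16935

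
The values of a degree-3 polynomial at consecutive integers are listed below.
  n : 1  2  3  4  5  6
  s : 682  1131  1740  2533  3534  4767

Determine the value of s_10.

12499

D1: 449, 609, 793, 1001, 1233
D2: 160, 184, 208, 232
D3: 24, 24, 24
The third differences are constant (24).
232 + 24 = 256;  1233 + 256 = 1489;  4767 + 1489 = 6256
256 + 24 = 280;  1489 + 280 = 1769;  6256 + 1769 = 8025
280 + 24 = 304;  1769 + 304 = 2073;  8025 + 2073 = 10098
304 + 24 = 328;  2073 + 328 = 2401;  10098 + 2401 = 12499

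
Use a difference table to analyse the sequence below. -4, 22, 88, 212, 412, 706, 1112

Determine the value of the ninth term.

First differences: 26  66  124  200  294  406
Second differences: 40  58  76  94  112
Third differences: 18  18  18  18
Third differences constant at 18.
112 + 18 = 130;  406 + 130 = 536;  1112 + 536 = 1648
130 + 18 = 148;  536 + 148 = 684;  1648 + 684 = 2332

2332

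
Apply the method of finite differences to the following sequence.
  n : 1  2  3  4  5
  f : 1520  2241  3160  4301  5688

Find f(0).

Δ: 721  919  1141  1387
Δ²: 198  222  246
Δ³: 24  24
The third differences are constant at 24.
Work back: 198 − 24 = 174;  721 − 174 = 547;  1520 − 547 = 973

973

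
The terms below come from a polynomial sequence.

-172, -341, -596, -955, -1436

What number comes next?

-2057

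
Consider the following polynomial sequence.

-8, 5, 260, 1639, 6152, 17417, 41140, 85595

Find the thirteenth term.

1148680

First differences: 13, 255, 1379, 4513, 11265, 23723, 44455
Second differences: 242, 1124, 3134, 6752, 12458, 20732
Third differences: 882, 2010, 3618, 5706, 8274
Fourth differences: 1128, 1608, 2088, 2568
Fifth differences: 480, 480, 480
The fifth differences are constant (480).
2568 + 480 = 3048;  8274 + 3048 = 11322;  20732 + 11322 = 32054;  44455 + 32054 = 76509;  85595 + 76509 = 162104
3048 + 480 = 3528;  11322 + 3528 = 14850;  32054 + 14850 = 46904;  76509 + 46904 = 123413;  162104 + 123413 = 285517
3528 + 480 = 4008;  14850 + 4008 = 18858;  46904 + 18858 = 65762;  123413 + 65762 = 189175;  285517 + 189175 = 474692
4008 + 480 = 4488;  18858 + 4488 = 23346;  65762 + 23346 = 89108;  189175 + 89108 = 278283;  474692 + 278283 = 752975
4488 + 480 = 4968;  23346 + 4968 = 28314;  89108 + 28314 = 117422;  278283 + 117422 = 395705;  752975 + 395705 = 1148680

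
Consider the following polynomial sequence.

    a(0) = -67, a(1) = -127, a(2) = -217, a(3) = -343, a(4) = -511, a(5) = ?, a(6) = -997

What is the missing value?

Using the first 5 terms:
First differences: -60  -90  -126  -168
Second differences: -30  -36  -42
Third differences: -6  -6
Constant third difference = -6.
Extend forward: -42 − 6 = -48;  -168 − 48 = -216;  -511 − 216 = -727

-727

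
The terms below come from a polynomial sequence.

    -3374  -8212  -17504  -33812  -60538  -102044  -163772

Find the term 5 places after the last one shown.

-1056932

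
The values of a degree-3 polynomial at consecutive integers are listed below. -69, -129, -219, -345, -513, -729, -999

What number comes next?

D1: -60 , -90 , -126 , -168 , -216 , -270
D2: -30 , -36 , -42 , -48 , -54
D3: -6 , -6 , -6 , -6
Third differences constant at -6.
-54 − 6 = -60;  -270 − 60 = -330;  -999 − 330 = -1329

-1329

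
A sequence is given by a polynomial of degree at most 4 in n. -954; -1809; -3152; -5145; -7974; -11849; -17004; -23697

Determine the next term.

-32210

-855, -1343, -1993, -2829, -3875, -5155, -6693
-488, -650, -836, -1046, -1280, -1538
-162, -186, -210, -234, -258
-24, -24, -24, -24
Constant fourth difference = -24, so extend:
-258 − 24 = -282;  -1538 − 282 = -1820;  -6693 − 1820 = -8513;  -23697 − 8513 = -32210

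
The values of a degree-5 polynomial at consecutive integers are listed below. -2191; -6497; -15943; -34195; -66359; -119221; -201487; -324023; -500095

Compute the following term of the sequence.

D1: -4306, -9446, -18252, -32164, -52862, -82266, -122536, -176072
D2: -5140, -8806, -13912, -20698, -29404, -40270, -53536
D3: -3666, -5106, -6786, -8706, -10866, -13266
D4: -1440, -1680, -1920, -2160, -2400
D5: -240, -240, -240, -240
The fifth differences are constant (-240).
-2400 − 240 = -2640;  -13266 − 2640 = -15906;  -53536 − 15906 = -69442;  -176072 − 69442 = -245514;  -500095 − 245514 = -745609

-745609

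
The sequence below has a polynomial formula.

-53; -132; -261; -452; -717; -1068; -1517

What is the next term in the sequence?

-2076

First differences: -79 , -129 , -191 , -265 , -351 , -449
Second differences: -50 , -62 , -74 , -86 , -98
Third differences: -12 , -12 , -12 , -12
Constant third difference = -12, so extend:
-98 − 12 = -110;  -449 − 110 = -559;  -1517 − 559 = -2076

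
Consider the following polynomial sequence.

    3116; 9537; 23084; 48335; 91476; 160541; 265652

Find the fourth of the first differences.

43141

D1: 6421, 13547, 25251, 43141, 69065, 105111
D2: 7126, 11704, 17890, 25924, 36046
D3: 4578, 6186, 8034, 10122
D4: 1608, 1848, 2088
D5: 240, 240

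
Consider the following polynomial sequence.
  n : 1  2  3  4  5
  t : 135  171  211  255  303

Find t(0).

103

First differences: 36  40  44  48
Second differences: 4  4  4
The second differences are constant at 4.
Work back: 36 − 4 = 32;  135 − 32 = 103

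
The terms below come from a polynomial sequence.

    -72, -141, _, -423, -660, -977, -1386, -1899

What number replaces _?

Using the last 5 terms:
Δ: -237  -317  -409  -513
Δ²: -80  -92  -104
Δ³: -12  -12
Constant third difference = -12.
Extend backward: -80 + 12 = -68;  -237 + 68 = -169;  -423 + 169 = -254

-254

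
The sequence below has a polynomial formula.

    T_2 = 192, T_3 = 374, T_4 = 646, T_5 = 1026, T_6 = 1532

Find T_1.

182  272  380  506
90  108  126
18  18
The third differences are constant at 18.
Work back: 90 − 18 = 72;  182 − 72 = 110;  192 − 110 = 82

82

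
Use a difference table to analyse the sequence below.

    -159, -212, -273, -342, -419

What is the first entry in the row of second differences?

-8

D1: -53, -61, -69, -77
D2: -8, -8, -8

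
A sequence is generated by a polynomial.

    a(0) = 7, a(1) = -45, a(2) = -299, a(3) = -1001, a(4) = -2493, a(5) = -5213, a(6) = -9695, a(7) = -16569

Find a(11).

-83945

-52, -254, -702, -1492, -2720, -4482, -6874
-202, -448, -790, -1228, -1762, -2392
-246, -342, -438, -534, -630
-96, -96, -96, -96
Constant fourth difference = -96, so extend:
-630 − 96 = -726;  -2392 − 726 = -3118;  -6874 − 3118 = -9992;  -16569 − 9992 = -26561
-726 − 96 = -822;  -3118 − 822 = -3940;  -9992 − 3940 = -13932;  -26561 − 13932 = -40493
-822 − 96 = -918;  -3940 − 918 = -4858;  -13932 − 4858 = -18790;  -40493 − 18790 = -59283
-918 − 96 = -1014;  -4858 − 1014 = -5872;  -18790 − 5872 = -24662;  -59283 − 24662 = -83945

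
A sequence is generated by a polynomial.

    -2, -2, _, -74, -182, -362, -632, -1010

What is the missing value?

-20

Using the last 5 terms:
Δ: -108  -180  -270  -378
Δ²: -72  -90  -108
Δ³: -18  -18
Constant third difference = -18.
Extend backward: -72 + 18 = -54;  -108 + 54 = -54;  -74 + 54 = -20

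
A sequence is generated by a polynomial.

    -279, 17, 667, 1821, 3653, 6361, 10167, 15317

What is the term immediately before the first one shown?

296, 650, 1154, 1832, 2708, 3806, 5150
354, 504, 678, 876, 1098, 1344
150, 174, 198, 222, 246
24, 24, 24, 24
The fourth differences are constant at 24.
Work back: 150 − 24 = 126;  354 − 126 = 228;  296 − 228 = 68;  -279 − 68 = -347

-347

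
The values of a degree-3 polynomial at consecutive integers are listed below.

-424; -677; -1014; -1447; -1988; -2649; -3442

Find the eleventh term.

-8174

Δ: -253 , -337 , -433 , -541 , -661 , -793
Δ²: -84 , -96 , -108 , -120 , -132
Δ³: -12 , -12 , -12 , -12
The third differences are constant (-12).
-132 − 12 = -144;  -793 − 144 = -937;  -3442 − 937 = -4379
-144 − 12 = -156;  -937 − 156 = -1093;  -4379 − 1093 = -5472
-156 − 12 = -168;  -1093 − 168 = -1261;  -5472 − 1261 = -6733
-168 − 12 = -180;  -1261 − 180 = -1441;  -6733 − 1441 = -8174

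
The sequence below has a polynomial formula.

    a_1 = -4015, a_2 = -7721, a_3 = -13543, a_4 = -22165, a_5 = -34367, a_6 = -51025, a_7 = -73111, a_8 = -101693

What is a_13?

Δ: -3706, -5822, -8622, -12202, -16658, -22086, -28582
Δ²: -2116, -2800, -3580, -4456, -5428, -6496
Δ³: -684, -780, -876, -972, -1068
Δ⁴: -96, -96, -96, -96
The fourth differences are constant (-96).
-1068 − 96 = -1164;  -6496 − 1164 = -7660;  -28582 − 7660 = -36242;  -101693 − 36242 = -137935
-1164 − 96 = -1260;  -7660 − 1260 = -8920;  -36242 − 8920 = -45162;  -137935 − 45162 = -183097
-1260 − 96 = -1356;  -8920 − 1356 = -10276;  -45162 − 10276 = -55438;  -183097 − 55438 = -238535
-1356 − 96 = -1452;  -10276 − 1452 = -11728;  -55438 − 11728 = -67166;  -238535 − 67166 = -305701
-1452 − 96 = -1548;  -11728 − 1548 = -13276;  -67166 − 13276 = -80442;  -305701 − 80442 = -386143

-386143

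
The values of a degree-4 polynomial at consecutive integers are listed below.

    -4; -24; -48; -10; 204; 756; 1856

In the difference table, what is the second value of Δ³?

114

D1: -20, -24, 38, 214, 552, 1100
D2: -4, 62, 176, 338, 548
D3: 66, 114, 162, 210
D4: 48, 48, 48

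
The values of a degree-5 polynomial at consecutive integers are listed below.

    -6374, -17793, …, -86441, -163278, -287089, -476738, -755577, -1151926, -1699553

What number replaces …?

Using the last 7 terms:
-76837, -123811, -189649, -278839, -396349, -547627
-46974, -65838, -89190, -117510, -151278
-18864, -23352, -28320, -33768
-4488, -4968, -5448
-480, -480
Constant fifth difference = -480.
Extend backward: -4488 + 480 = -4008;  -18864 + 4008 = -14856;  -46974 + 14856 = -32118;  -76837 + 32118 = -44719;  -86441 + 44719 = -41722

-41722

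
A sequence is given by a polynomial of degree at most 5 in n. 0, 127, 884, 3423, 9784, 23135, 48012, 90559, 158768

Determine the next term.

262719

D1: 127  757  2539  6361  13351  24877  42547  68209
D2: 630  1782  3822  6990  11526  17670  25662
D3: 1152  2040  3168  4536  6144  7992
D4: 888  1128  1368  1608  1848
D5: 240  240  240  240
The fifth differences are constant (240).
1848 + 240 = 2088;  7992 + 2088 = 10080;  25662 + 10080 = 35742;  68209 + 35742 = 103951;  158768 + 103951 = 262719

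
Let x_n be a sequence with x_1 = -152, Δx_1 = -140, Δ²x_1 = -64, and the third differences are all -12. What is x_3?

Build the table forward from the leading diagonal:
D3: -12  -12  -12
D2: -64  -76  -88
D1: -140  -204  -280
x: -152  -292  -496

-496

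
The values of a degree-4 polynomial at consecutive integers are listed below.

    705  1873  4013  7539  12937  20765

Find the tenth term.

90057

D1: 1168, 2140, 3526, 5398, 7828
D2: 972, 1386, 1872, 2430
D3: 414, 486, 558
D4: 72, 72
Constant fourth difference = 72, so extend:
558 + 72 = 630;  2430 + 630 = 3060;  7828 + 3060 = 10888;  20765 + 10888 = 31653
630 + 72 = 702;  3060 + 702 = 3762;  10888 + 3762 = 14650;  31653 + 14650 = 46303
702 + 72 = 774;  3762 + 774 = 4536;  14650 + 4536 = 19186;  46303 + 19186 = 65489
774 + 72 = 846;  4536 + 846 = 5382;  19186 + 5382 = 24568;  65489 + 24568 = 90057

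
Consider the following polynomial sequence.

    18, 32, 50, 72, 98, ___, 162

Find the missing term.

Using the first 5 terms:
14  18  22  26
4  4  4
Constant second difference = 4.
Extend forward: 26 + 4 = 30;  98 + 30 = 128

128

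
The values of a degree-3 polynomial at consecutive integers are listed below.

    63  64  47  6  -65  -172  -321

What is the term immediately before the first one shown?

50

D1: 1  -17  -41  -71  -107  -149
D2: -18  -24  -30  -36  -42
D3: -6  -6  -6  -6
The third differences are constant at -6.
Work back: -18 + 6 = -12;  1 + 12 = 13;  63 − 13 = 50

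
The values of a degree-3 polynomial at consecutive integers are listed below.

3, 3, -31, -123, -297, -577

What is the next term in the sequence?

-987

0, -34, -92, -174, -280
-34, -58, -82, -106
-24, -24, -24
The third differences are constant (-24).
-106 − 24 = -130;  -280 − 130 = -410;  -577 − 410 = -987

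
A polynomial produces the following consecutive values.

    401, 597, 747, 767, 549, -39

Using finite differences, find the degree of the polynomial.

4

Δ: 196, 150, 20, -218, -588
Δ²: -46, -130, -238, -370
Δ³: -84, -108, -132
Δ⁴: -24, -24
The fourth differences are constant, so the polynomial has degree 4.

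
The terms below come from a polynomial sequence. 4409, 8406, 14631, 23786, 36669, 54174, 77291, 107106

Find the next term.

144801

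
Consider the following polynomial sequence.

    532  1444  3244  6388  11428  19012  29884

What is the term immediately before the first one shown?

148

D1: 912  1800  3144  5040  7584  10872
D2: 888  1344  1896  2544  3288
D3: 456  552  648  744
D4: 96  96  96
The fourth differences are constant at 96.
Work back: 456 − 96 = 360;  888 − 360 = 528;  912 − 528 = 384;  532 − 384 = 148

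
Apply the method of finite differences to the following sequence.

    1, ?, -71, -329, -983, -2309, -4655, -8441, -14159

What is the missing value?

Using the last 7 terms:
First differences: -258, -654, -1326, -2346, -3786, -5718
Second differences: -396, -672, -1020, -1440, -1932
Third differences: -276, -348, -420, -492
Fourth differences: -72, -72, -72
Constant fourth difference = -72.
Extend backward: -276 + 72 = -204;  -396 + 204 = -192;  -258 + 192 = -66;  -71 + 66 = -5

-5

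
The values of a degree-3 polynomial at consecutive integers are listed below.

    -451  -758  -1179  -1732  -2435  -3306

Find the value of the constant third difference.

Δ: -307, -421, -553, -703, -871
Δ²: -114, -132, -150, -168
Δ³: -18, -18, -18

-18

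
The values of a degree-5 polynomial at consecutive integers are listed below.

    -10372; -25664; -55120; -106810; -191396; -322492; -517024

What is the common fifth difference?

-360

First differences: -15292, -29456, -51690, -84586, -131096, -194532
Second differences: -14164, -22234, -32896, -46510, -63436
Third differences: -8070, -10662, -13614, -16926
Fourth differences: -2592, -2952, -3312
Fifth differences: -360, -360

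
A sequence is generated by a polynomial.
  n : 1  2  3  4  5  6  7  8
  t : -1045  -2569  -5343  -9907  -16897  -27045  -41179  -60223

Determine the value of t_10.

D1: -1524 , -2774 , -4564 , -6990 , -10148 , -14134 , -19044
D2: -1250 , -1790 , -2426 , -3158 , -3986 , -4910
D3: -540 , -636 , -732 , -828 , -924
D4: -96 , -96 , -96 , -96
Constant fourth difference = -96, so extend:
-924 − 96 = -1020;  -4910 − 1020 = -5930;  -19044 − 5930 = -24974;  -60223 − 24974 = -85197
-1020 − 96 = -1116;  -5930 − 1116 = -7046;  -24974 − 7046 = -32020;  -85197 − 32020 = -117217

-117217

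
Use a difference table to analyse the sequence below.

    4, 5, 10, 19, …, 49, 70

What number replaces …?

32

Using the first 4 terms:
Δ: 1  5  9
Δ²: 4  4
Constant second difference = 4.
Extend forward: 9 + 4 = 13;  19 + 13 = 32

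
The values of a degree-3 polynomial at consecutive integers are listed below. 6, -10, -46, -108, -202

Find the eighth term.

D1: -16, -36, -62, -94
D2: -20, -26, -32
D3: -6, -6
Constant third difference = -6, so extend:
-32 − 6 = -38;  -94 − 38 = -132;  -202 − 132 = -334
-38 − 6 = -44;  -132 − 44 = -176;  -334 − 176 = -510
-44 − 6 = -50;  -176 − 50 = -226;  -510 − 226 = -736

-736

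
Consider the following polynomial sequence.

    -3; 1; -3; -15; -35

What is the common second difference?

-8

First differences: 4, -4, -12, -20
Second differences: -8, -8, -8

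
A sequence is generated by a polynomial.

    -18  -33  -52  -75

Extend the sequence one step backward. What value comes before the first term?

-7

D1: -15, -19, -23
D2: -4, -4
The second differences are constant at -4.
Work back: -15 + 4 = -11;  -18 + 11 = -7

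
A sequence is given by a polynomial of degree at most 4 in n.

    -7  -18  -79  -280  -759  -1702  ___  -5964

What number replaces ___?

-3343

Using the first 6 terms:
D1: -11  -61  -201  -479  -943
D2: -50  -140  -278  -464
D3: -90  -138  -186
D4: -48  -48
Constant fourth difference = -48.
Extend forward: -186 − 48 = -234;  -464 − 234 = -698;  -943 − 698 = -1641;  -1702 − 1641 = -3343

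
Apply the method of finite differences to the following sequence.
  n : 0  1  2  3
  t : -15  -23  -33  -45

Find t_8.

-135

Δ: -8, -10, -12
Δ²: -2, -2
Constant second difference = -2, so extend:
-12 − 2 = -14;  -45 − 14 = -59
-14 − 2 = -16;  -59 − 16 = -75
-16 − 2 = -18;  -75 − 18 = -93
-18 − 2 = -20;  -93 − 20 = -113
-20 − 2 = -22;  -113 − 22 = -135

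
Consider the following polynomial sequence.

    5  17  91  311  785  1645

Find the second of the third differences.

First differences: 12, 74, 220, 474, 860
Second differences: 62, 146, 254, 386
Third differences: 84, 108, 132
Fourth differences: 24, 24

108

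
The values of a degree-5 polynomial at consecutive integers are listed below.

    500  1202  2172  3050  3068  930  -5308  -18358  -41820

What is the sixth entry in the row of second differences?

Δ: 702, 970, 878, 18, -2138, -6238, -13050, -23462
Δ²: 268, -92, -860, -2156, -4100, -6812, -10412
Δ³: -360, -768, -1296, -1944, -2712, -3600
Δ⁴: -408, -528, -648, -768, -888
Δ⁵: -120, -120, -120, -120

-6812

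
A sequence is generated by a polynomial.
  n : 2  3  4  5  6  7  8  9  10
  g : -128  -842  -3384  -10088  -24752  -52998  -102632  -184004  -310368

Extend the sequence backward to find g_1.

-12

D1: -714  -2542  -6704  -14664  -28246  -49634  -81372  -126364
D2: -1828  -4162  -7960  -13582  -21388  -31738  -44992
D3: -2334  -3798  -5622  -7806  -10350  -13254
D4: -1464  -1824  -2184  -2544  -2904
D5: -360  -360  -360  -360
The fifth differences are constant at -360.
Work back: -1464 + 360 = -1104;  -2334 + 1104 = -1230;  -1828 + 1230 = -598;  -714 + 598 = -116;  -128 + 116 = -12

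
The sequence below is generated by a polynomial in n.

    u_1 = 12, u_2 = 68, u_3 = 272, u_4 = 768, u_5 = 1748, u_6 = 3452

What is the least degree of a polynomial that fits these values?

4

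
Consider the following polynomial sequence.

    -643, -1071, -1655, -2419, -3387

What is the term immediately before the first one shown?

-347

-428  -584  -764  -968
-156  -180  -204
-24  -24
The third differences are constant at -24.
Work back: -156 + 24 = -132;  -428 + 132 = -296;  -643 + 296 = -347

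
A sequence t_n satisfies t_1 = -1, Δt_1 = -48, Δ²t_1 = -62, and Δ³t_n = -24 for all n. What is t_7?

Build the table forward from the leading diagonal:
Third differences: -24  -24  -24  -24  -24  -24  -24
Second differences: -62  -86  -110  -134  -158  -182  -206
First differences: -48  -110  -196  -306  -440  -598  -780
t: -1  -49  -159  -355  -661  -1101  -1699

-1699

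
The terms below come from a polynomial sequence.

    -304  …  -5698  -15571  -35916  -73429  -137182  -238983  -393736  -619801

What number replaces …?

Using the last 8 terms:
-9873  -20345  -37513  -63753  -101801  -154753  -226065
-10472  -17168  -26240  -38048  -52952  -71312
-6696  -9072  -11808  -14904  -18360
-2376  -2736  -3096  -3456
-360  -360  -360
Constant fifth difference = -360.
Extend backward: -2376 + 360 = -2016;  -6696 + 2016 = -4680;  -10472 + 4680 = -5792;  -9873 + 5792 = -4081;  -5698 + 4081 = -1617

-1617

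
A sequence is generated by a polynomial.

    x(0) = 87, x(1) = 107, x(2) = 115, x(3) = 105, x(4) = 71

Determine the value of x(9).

-669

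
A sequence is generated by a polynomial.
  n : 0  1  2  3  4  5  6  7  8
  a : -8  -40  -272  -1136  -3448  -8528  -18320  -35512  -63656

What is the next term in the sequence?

-107288

Δ: -32  -232  -864  -2312  -5080  -9792  -17192  -28144
Δ²: -200  -632  -1448  -2768  -4712  -7400  -10952
Δ³: -432  -816  -1320  -1944  -2688  -3552
Δ⁴: -384  -504  -624  -744  -864
Δ⁵: -120  -120  -120  -120
Fifth differences constant at -120.
-864 − 120 = -984;  -3552 − 984 = -4536;  -10952 − 4536 = -15488;  -28144 − 15488 = -43632;  -63656 − 43632 = -107288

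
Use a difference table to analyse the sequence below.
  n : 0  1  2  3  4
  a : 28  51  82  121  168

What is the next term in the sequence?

223

First differences: 23, 31, 39, 47
Second differences: 8, 8, 8
Second differences constant at 8.
47 + 8 = 55;  168 + 55 = 223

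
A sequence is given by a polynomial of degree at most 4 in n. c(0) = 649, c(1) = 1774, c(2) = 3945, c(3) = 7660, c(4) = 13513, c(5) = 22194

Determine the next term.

Δ: 1125, 2171, 3715, 5853, 8681
Δ²: 1046, 1544, 2138, 2828
Δ³: 498, 594, 690
Δ⁴: 96, 96
Fourth differences constant at 96.
690 + 96 = 786;  2828 + 786 = 3614;  8681 + 3614 = 12295;  22194 + 12295 = 34489

34489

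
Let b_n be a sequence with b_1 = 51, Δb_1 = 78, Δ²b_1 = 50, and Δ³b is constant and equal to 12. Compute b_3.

Build the table forward from the leading diagonal:
D3: 12  12  12
D2: 50  62  74
D1: 78  128  190
b: 51  129  257

257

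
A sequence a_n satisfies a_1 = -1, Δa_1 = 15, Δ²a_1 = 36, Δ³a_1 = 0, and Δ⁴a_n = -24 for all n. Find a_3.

65

Build the table forward from the leading diagonal:
Δ⁴: -24  -24  -24
Δ³: 0  -24  -48
Δ²: 36  36  12
Δ: 15  51  87
a: -1  14  65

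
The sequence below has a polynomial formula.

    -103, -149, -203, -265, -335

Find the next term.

Δ: -46, -54, -62, -70
Δ²: -8, -8, -8
Constant second difference = -8, so extend:
-70 − 8 = -78;  -335 − 78 = -413

-413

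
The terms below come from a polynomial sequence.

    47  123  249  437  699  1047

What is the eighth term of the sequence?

2049

D1: 76, 126, 188, 262, 348
D2: 50, 62, 74, 86
D3: 12, 12, 12
Constant third difference = 12, so extend:
86 + 12 = 98;  348 + 98 = 446;  1047 + 446 = 1493
98 + 12 = 110;  446 + 110 = 556;  1493 + 556 = 2049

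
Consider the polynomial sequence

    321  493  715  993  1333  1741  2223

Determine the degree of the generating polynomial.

3

172, 222, 278, 340, 408, 482
50, 56, 62, 68, 74
6, 6, 6, 6
The third differences are constant, so the polynomial has degree 3.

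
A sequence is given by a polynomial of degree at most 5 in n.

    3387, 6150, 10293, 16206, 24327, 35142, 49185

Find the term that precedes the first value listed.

2763, 4143, 5913, 8121, 10815, 14043
1380, 1770, 2208, 2694, 3228
390, 438, 486, 534
48, 48, 48
The fourth differences are constant at 48.
Work back: 390 − 48 = 342;  1380 − 342 = 1038;  2763 − 1038 = 1725;  3387 − 1725 = 1662

1662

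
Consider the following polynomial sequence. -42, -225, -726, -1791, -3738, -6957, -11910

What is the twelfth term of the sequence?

First differences: -183, -501, -1065, -1947, -3219, -4953
Second differences: -318, -564, -882, -1272, -1734
Third differences: -246, -318, -390, -462
Fourth differences: -72, -72, -72
Constant fourth difference = -72, so extend:
-462 − 72 = -534;  -1734 − 534 = -2268;  -4953 − 2268 = -7221;  -11910 − 7221 = -19131
-534 − 72 = -606;  -2268 − 606 = -2874;  -7221 − 2874 = -10095;  -19131 − 10095 = -29226
-606 − 72 = -678;  -2874 − 678 = -3552;  -10095 − 3552 = -13647;  -29226 − 13647 = -42873
-678 − 72 = -750;  -3552 − 750 = -4302;  -13647 − 4302 = -17949;  -42873 − 17949 = -60822
-750 − 72 = -822;  -4302 − 822 = -5124;  -17949 − 5124 = -23073;  -60822 − 23073 = -83895

-83895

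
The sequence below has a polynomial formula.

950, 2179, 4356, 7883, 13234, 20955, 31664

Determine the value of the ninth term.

First differences: 1229 , 2177 , 3527 , 5351 , 7721 , 10709
Second differences: 948 , 1350 , 1824 , 2370 , 2988
Third differences: 402 , 474 , 546 , 618
Fourth differences: 72 , 72 , 72
Fourth differences constant at 72.
618 + 72 = 690;  2988 + 690 = 3678;  10709 + 3678 = 14387;  31664 + 14387 = 46051
690 + 72 = 762;  3678 + 762 = 4440;  14387 + 4440 = 18827;  46051 + 18827 = 64878

64878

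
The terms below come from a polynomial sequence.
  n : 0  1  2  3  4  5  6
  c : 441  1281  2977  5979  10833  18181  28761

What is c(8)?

63049

D1: 840 , 1696 , 3002 , 4854 , 7348 , 10580
D2: 856 , 1306 , 1852 , 2494 , 3232
D3: 450 , 546 , 642 , 738
D4: 96 , 96 , 96
Fourth differences constant at 96.
738 + 96 = 834;  3232 + 834 = 4066;  10580 + 4066 = 14646;  28761 + 14646 = 43407
834 + 96 = 930;  4066 + 930 = 4996;  14646 + 4996 = 19642;  43407 + 19642 = 63049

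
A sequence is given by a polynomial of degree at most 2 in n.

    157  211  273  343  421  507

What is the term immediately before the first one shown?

Δ: 54  62  70  78  86
Δ²: 8  8  8  8
The second differences are constant at 8.
Work back: 54 − 8 = 46;  157 − 46 = 111

111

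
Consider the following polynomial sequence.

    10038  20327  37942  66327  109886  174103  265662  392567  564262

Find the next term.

10289, 17615, 28385, 43559, 64217, 91559, 126905, 171695
7326, 10770, 15174, 20658, 27342, 35346, 44790
3444, 4404, 5484, 6684, 8004, 9444
960, 1080, 1200, 1320, 1440
120, 120, 120, 120
The fifth differences are constant (120).
1440 + 120 = 1560;  9444 + 1560 = 11004;  44790 + 11004 = 55794;  171695 + 55794 = 227489;  564262 + 227489 = 791751

791751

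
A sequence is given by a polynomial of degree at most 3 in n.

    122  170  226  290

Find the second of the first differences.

56

First differences: 48, 56, 64
Second differences: 8, 8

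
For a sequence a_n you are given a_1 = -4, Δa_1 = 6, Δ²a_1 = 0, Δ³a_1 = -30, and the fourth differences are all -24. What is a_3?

Build the table forward from the leading diagonal:
Fourth differences: -24  -24  -24
Third differences: -30  -54  -78
Second differences: 0  -30  -84
First differences: 6  6  -24
a: -4  2  8

8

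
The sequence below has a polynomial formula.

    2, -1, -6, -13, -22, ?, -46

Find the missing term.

Using the first 5 terms:
Δ: -3  -5  -7  -9
Δ²: -2  -2  -2
Constant second difference = -2.
Extend forward: -9 − 2 = -11;  -22 − 11 = -33

-33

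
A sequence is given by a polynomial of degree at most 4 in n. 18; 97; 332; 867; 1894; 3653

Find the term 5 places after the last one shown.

Δ: 79 , 235 , 535 , 1027 , 1759
Δ²: 156 , 300 , 492 , 732
Δ³: 144 , 192 , 240
Δ⁴: 48 , 48
The fourth differences are constant (48).
240 + 48 = 288;  732 + 288 = 1020;  1759 + 1020 = 2779;  3653 + 2779 = 6432
288 + 48 = 336;  1020 + 336 = 1356;  2779 + 1356 = 4135;  6432 + 4135 = 10567
336 + 48 = 384;  1356 + 384 = 1740;  4135 + 1740 = 5875;  10567 + 5875 = 16442
384 + 48 = 432;  1740 + 432 = 2172;  5875 + 2172 = 8047;  16442 + 8047 = 24489
432 + 48 = 480;  2172 + 480 = 2652;  8047 + 2652 = 10699;  24489 + 10699 = 35188

35188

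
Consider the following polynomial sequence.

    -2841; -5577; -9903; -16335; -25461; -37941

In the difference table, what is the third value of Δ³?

First differences: -2736, -4326, -6432, -9126, -12480
Second differences: -1590, -2106, -2694, -3354
Third differences: -516, -588, -660
Fourth differences: -72, -72

-660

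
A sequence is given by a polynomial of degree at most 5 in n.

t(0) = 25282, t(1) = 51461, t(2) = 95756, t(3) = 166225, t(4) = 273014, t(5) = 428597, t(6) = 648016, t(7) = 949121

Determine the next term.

1352810

26179  44295  70469  106789  155583  219419  301105
18116  26174  36320  48794  63836  81686
8058  10146  12474  15042  17850
2088  2328  2568  2808
240  240  240
Fifth differences constant at 240.
2808 + 240 = 3048;  17850 + 3048 = 20898;  81686 + 20898 = 102584;  301105 + 102584 = 403689;  949121 + 403689 = 1352810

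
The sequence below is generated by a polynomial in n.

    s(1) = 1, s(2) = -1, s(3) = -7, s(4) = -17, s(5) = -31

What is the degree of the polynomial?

2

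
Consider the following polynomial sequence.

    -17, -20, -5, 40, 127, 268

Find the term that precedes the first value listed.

-8

Δ: -3, 15, 45, 87, 141
Δ²: 18, 30, 42, 54
Δ³: 12, 12, 12
The third differences are constant at 12.
Work back: 18 − 12 = 6;  -3 − 6 = -9;  -17 + 9 = -8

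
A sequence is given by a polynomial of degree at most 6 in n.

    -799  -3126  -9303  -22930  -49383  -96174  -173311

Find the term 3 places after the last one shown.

-2327  -6177  -13627  -26453  -46791  -77137
-3850  -7450  -12826  -20338  -30346
-3600  -5376  -7512  -10008
-1776  -2136  -2496
-360  -360
Constant fifth difference = -360, so extend:
-2496 − 360 = -2856;  -10008 − 2856 = -12864;  -30346 − 12864 = -43210;  -77137 − 43210 = -120347;  -173311 − 120347 = -293658
-2856 − 360 = -3216;  -12864 − 3216 = -16080;  -43210 − 16080 = -59290;  -120347 − 59290 = -179637;  -293658 − 179637 = -473295
-3216 − 360 = -3576;  -16080 − 3576 = -19656;  -59290 − 19656 = -78946;  -179637 − 78946 = -258583;  -473295 − 258583 = -731878

-731878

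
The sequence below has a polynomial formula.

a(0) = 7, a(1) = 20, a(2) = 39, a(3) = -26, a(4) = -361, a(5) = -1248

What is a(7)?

-6286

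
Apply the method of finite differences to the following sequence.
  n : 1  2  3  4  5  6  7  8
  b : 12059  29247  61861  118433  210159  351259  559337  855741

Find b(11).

2552109

17188 , 32614 , 56572 , 91726 , 141100 , 208078 , 296404
15426 , 23958 , 35154 , 49374 , 66978 , 88326
8532 , 11196 , 14220 , 17604 , 21348
2664 , 3024 , 3384 , 3744
360 , 360 , 360
The fifth differences are constant (360).
3744 + 360 = 4104;  21348 + 4104 = 25452;  88326 + 25452 = 113778;  296404 + 113778 = 410182;  855741 + 410182 = 1265923
4104 + 360 = 4464;  25452 + 4464 = 29916;  113778 + 29916 = 143694;  410182 + 143694 = 553876;  1265923 + 553876 = 1819799
4464 + 360 = 4824;  29916 + 4824 = 34740;  143694 + 34740 = 178434;  553876 + 178434 = 732310;  1819799 + 732310 = 2552109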